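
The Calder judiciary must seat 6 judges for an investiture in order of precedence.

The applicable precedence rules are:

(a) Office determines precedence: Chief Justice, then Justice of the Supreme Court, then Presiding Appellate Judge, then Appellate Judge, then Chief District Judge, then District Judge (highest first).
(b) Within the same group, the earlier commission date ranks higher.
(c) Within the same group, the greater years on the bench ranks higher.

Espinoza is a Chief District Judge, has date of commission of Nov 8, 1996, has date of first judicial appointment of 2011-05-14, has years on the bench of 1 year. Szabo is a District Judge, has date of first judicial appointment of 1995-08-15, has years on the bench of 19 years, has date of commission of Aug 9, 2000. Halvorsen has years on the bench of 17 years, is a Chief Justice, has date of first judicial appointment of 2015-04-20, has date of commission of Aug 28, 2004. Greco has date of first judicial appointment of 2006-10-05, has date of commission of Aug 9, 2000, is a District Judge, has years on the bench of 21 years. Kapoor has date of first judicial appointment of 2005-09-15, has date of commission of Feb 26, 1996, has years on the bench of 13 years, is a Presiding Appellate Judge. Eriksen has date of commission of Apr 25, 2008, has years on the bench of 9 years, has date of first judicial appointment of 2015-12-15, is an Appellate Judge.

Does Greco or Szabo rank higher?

Greco

By office: Halvorsen (Chief Justice); then Kapoor (Presiding Appellate Judge); then Eriksen (Appellate Judge); then Espinoza (Chief District Judge); then Greco and Szabo (District Judge).
Greco and Szabo both have date of commission Aug 9, 2000, so the next rule applies.
Among Greco and Szabo, by years on the bench (higher first): Greco (21 years) before Szabo (19 years).
So Greco takes precedence.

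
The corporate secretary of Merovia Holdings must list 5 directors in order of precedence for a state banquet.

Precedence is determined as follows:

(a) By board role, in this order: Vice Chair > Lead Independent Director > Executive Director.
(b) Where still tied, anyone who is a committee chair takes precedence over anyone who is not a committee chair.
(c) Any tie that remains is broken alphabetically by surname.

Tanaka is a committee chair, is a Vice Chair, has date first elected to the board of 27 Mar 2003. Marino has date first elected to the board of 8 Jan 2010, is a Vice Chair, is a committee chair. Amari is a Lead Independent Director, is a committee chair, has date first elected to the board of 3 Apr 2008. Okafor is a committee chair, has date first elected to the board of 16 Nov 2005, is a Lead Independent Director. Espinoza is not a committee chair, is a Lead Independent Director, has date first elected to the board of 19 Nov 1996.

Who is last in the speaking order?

Espinoza

By board role: Marino and Tanaka (Vice Chair); then Amari, Okafor and Espinoza (Lead Independent Director).
Marino and Tanaka are each a committee chair, so the next rule applies.
Among Marino and Tanaka, alphabetically by surname: Marino before Tanaka.
Among Amari, Okafor and Espinoza, a committee chair before not a committee chair: Amari and Okafor (a committee chair) before Espinoza (not a committee chair).
Among Amari and Okafor, alphabetically by surname: Amari before Okafor.
Order: Marino, Tanaka, Amari, Okafor, Espinoza.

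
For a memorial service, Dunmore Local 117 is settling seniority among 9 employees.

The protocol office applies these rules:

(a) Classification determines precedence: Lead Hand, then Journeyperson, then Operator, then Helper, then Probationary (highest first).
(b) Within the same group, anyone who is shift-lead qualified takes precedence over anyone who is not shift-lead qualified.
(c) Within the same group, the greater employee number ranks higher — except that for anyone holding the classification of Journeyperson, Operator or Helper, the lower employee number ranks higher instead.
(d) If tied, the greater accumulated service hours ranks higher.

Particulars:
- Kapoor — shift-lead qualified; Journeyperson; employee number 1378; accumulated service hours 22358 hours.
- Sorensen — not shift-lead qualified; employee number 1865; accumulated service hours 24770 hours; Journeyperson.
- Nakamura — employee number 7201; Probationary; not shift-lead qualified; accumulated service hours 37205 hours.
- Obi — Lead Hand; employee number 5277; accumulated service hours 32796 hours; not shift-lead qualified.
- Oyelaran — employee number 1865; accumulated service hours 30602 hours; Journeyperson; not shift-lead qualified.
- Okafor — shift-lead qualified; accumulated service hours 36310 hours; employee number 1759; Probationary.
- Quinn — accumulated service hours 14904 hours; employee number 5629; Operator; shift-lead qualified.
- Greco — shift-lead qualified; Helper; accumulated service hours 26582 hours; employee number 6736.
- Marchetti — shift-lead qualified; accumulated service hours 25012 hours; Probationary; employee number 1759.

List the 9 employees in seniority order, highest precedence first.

Obi, Kapoor, Oyelaran, Sorensen, Quinn, Greco, Okafor, Marchetti, Nakamura

By classification: Obi (Lead Hand); then Kapoor, Oyelaran and Sorensen (Journeyperson); then Quinn (Operator); then Greco (Helper); then Okafor, Marchetti and Nakamura (Probationary).
Among Kapoor, Oyelaran and Sorensen, shift-lead qualified before not shift-lead qualified: Kapoor (shift-lead qualified) before Oyelaran and Sorensen (not shift-lead qualified).
Oyelaran and Sorensen both have employee number 1865, so the next rule applies.
Among Oyelaran and Sorensen, by accumulated service hours (higher first): Oyelaran (30602 hours) before Sorensen (24770 hours).
Among Okafor, Marchetti and Nakamura, shift-lead qualified before not shift-lead qualified: Okafor and Marchetti (shift-lead qualified) before Nakamura (not shift-lead qualified).
Okafor and Marchetti both have employee number 1759, so the next rule applies.
Among Okafor and Marchetti, by accumulated service hours (higher first): Okafor (36310 hours) before Marchetti (25012 hours).
Full order: Obi, Kapoor, Oyelaran, Sorensen, Quinn, Greco, Okafor, Marchetti, Nakamura.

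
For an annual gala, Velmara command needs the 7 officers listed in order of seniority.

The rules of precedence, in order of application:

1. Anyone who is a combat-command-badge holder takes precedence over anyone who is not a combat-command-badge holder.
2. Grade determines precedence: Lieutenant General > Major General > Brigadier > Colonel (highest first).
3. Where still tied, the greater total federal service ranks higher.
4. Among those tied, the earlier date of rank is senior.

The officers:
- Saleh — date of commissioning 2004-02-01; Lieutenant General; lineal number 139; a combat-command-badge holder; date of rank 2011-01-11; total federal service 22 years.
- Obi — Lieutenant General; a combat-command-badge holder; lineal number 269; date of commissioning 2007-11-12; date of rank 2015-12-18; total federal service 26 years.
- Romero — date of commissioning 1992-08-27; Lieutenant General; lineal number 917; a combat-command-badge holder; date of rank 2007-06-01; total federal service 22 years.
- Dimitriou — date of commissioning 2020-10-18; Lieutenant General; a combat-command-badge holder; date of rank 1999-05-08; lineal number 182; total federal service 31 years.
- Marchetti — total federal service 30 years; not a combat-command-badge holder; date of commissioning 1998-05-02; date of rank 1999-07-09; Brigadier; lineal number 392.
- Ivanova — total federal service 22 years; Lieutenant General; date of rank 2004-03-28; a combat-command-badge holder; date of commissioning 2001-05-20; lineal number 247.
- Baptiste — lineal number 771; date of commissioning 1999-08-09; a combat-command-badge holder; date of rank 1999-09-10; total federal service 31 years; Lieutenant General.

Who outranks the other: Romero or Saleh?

By the first rule: Dimitriou, Baptiste, Obi, Ivanova, Romero and Saleh (each a combat-command-badge holder); then Marchetti (not a combat-command-badge holder).
Dimitriou, Baptiste, Obi, Ivanova, Romero and Saleh are each Lieutenant General, so the next rule applies.
Among Dimitriou, Baptiste, Obi, Ivanova, Romero and Saleh, by total federal service (higher first): Dimitriou and Baptiste (31 years) before Obi (26 years) before Ivanova, Romero and Saleh (22 years).
Among Dimitriou and Baptiste, by date of rank (earlier first): Dimitriou (1999-05-08) before Baptiste (1999-09-10).
Among Ivanova, Romero and Saleh, by date of rank (earlier first): Ivanova (2004-03-28) before Romero (2007-06-01) before Saleh (2011-01-11).
So Romero takes precedence.

Romero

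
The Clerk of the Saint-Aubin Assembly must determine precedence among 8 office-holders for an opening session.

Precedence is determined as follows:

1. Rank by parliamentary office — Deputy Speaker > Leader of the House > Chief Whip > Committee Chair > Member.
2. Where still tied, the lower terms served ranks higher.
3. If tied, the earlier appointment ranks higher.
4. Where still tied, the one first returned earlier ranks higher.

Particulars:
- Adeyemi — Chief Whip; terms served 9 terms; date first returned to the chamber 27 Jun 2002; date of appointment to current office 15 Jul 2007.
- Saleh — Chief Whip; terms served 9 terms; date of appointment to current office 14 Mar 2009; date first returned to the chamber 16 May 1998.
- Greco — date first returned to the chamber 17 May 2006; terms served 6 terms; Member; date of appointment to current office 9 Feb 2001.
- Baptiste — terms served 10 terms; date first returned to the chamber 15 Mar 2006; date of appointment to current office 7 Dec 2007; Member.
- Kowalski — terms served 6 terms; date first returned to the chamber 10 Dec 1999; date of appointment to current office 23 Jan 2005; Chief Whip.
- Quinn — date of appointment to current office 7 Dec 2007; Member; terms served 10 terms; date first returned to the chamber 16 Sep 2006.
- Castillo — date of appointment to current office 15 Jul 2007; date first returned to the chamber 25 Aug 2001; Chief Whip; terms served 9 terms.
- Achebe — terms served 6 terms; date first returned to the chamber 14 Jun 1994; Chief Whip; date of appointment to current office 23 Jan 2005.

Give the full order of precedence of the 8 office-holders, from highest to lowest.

Achebe, Kowalski, Castillo, Adeyemi, Saleh, Greco, Baptiste, Quinn

By parliamentary office: Achebe, Kowalski, Castillo, Adeyemi and Saleh (Chief Whip); then Greco, Baptiste and Quinn (Member).
Among Achebe, Kowalski, Castillo, Adeyemi and Saleh, by terms served (lower first): Achebe and Kowalski (6 terms) before Castillo, Adeyemi and Saleh (9 terms).
Achebe and Kowalski both have date of appointment to current office 23 Jan 2005, so the next rule applies.
Among Achebe and Kowalski, by date first returned to the chamber (earlier first): Achebe (14 Jun 1994) before Kowalski (10 Dec 1999).
Among Castillo, Adeyemi and Saleh, by date of appointment to current office (earlier first): Castillo and Adeyemi (15 Jul 2007) before Saleh (14 Mar 2009).
Among Castillo and Adeyemi, by date first returned to the chamber (earlier first): Castillo (25 Aug 2001) before Adeyemi (27 Jun 2002).
Among Greco, Baptiste and Quinn, by terms served (lower first): Greco (6 terms) before Baptiste and Quinn (10 terms).
Baptiste and Quinn both have date of appointment to current office 7 Dec 2007, so the next rule applies.
Among Baptiste and Quinn, by date first returned to the chamber (earlier first): Baptiste (15 Mar 2006) before Quinn (16 Sep 2006).
Full order: Achebe, Kowalski, Castillo, Adeyemi, Saleh, Greco, Baptiste, Quinn.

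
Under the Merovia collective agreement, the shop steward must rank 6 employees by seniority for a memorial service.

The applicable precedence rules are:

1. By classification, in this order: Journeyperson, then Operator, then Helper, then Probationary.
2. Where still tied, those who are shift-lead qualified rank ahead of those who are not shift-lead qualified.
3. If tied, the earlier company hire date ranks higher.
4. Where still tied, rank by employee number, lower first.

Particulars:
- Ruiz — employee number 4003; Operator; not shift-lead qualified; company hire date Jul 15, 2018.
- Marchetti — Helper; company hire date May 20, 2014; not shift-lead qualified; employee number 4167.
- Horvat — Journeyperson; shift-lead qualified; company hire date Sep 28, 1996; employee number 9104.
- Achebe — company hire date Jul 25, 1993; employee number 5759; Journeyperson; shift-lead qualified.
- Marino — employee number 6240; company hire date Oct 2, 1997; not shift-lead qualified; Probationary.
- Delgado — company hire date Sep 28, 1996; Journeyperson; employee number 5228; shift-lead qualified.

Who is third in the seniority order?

By classification: Achebe, Delgado and Horvat (Journeyperson); then Ruiz (Operator); then Marchetti (Helper); then Marino (Probationary).
Achebe, Delgado and Horvat are each shift-lead qualified, so the next rule applies.
Among Achebe, Delgado and Horvat, by company hire date (earlier first): Achebe (Jul 25, 1993) before Delgado and Horvat (Sep 28, 1996).
Among Delgado and Horvat, by employee number (lower first): Delgado (5228) before Horvat (9104).
Order: Achebe, Delgado, Horvat, Ruiz, Marchetti, Marino.

Horvat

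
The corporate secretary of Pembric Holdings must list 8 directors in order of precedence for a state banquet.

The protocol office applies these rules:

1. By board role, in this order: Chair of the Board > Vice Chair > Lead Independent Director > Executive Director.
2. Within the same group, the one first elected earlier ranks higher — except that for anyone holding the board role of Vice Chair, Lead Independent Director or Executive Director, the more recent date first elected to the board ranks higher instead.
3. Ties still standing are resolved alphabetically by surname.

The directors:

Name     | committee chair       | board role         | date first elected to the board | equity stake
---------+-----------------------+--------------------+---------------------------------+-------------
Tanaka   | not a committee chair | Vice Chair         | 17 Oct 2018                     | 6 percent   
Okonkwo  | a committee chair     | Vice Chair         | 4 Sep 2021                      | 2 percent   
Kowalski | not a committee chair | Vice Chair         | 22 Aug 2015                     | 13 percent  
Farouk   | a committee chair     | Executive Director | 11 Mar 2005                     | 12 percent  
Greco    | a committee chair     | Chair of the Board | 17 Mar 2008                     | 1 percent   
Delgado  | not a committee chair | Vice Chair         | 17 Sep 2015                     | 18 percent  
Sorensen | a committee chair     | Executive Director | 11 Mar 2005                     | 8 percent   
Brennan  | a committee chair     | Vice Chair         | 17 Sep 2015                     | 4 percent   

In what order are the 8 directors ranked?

Greco, Okonkwo, Tanaka, Brennan, Delgado, Kowalski, Farouk, Sorensen

By board role: Greco (Chair of the Board); then Okonkwo, Tanaka, Brennan, Delgado and Kowalski (Vice Chair); then Farouk and Sorensen (Executive Director).
Among Okonkwo, Tanaka, Brennan, Delgado and Kowalski, by date first elected to the board (later first) (reversed rule for this group): Okonkwo (4 Sep 2021) before Tanaka (17 Oct 2018) before Brennan and Delgado (17 Sep 2015) before Kowalski (22 Aug 2015).
Among Brennan and Delgado, alphabetically by surname: Brennan before Delgado.
Farouk and Sorensen both have date first elected to the board 11 Mar 2005, so the next rule applies.
Among Farouk and Sorensen, alphabetically by surname: Farouk before Sorensen.
Full order: Greco, Okonkwo, Tanaka, Brennan, Delgado, Kowalski, Farouk, Sorensen.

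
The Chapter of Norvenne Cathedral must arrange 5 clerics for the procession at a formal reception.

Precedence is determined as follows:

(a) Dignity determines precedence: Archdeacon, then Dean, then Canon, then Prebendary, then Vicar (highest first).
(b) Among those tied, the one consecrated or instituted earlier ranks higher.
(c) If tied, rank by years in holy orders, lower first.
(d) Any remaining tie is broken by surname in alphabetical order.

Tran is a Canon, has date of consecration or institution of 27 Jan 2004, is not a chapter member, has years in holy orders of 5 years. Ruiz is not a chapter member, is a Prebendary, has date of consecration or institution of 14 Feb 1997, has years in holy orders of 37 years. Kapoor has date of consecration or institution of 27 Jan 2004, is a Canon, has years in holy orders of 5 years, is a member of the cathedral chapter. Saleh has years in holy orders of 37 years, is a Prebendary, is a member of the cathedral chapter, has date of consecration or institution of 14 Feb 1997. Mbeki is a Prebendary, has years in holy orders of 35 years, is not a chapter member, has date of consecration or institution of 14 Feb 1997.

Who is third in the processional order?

By dignity: Kapoor and Tran (Canon); then Mbeki, Ruiz and Saleh (Prebendary).
Kapoor and Tran both have date of consecration or institution 27 Jan 2004, so the next rule applies.
Kapoor and Tran both have years in holy orders 5 years, so the next rule applies.
Among Kapoor and Tran, alphabetically by surname: Kapoor before Tran.
Mbeki, Ruiz and Saleh all have date of consecration or institution 14 Feb 1997, so the next rule applies.
Among Mbeki, Ruiz and Saleh, by years in holy orders (lower first): Mbeki (35 years) before Ruiz and Saleh (37 years).
Among Ruiz and Saleh, alphabetically by surname: Ruiz before Saleh.
Order: Kapoor, Tran, Mbeki, Ruiz, Saleh.

Mbeki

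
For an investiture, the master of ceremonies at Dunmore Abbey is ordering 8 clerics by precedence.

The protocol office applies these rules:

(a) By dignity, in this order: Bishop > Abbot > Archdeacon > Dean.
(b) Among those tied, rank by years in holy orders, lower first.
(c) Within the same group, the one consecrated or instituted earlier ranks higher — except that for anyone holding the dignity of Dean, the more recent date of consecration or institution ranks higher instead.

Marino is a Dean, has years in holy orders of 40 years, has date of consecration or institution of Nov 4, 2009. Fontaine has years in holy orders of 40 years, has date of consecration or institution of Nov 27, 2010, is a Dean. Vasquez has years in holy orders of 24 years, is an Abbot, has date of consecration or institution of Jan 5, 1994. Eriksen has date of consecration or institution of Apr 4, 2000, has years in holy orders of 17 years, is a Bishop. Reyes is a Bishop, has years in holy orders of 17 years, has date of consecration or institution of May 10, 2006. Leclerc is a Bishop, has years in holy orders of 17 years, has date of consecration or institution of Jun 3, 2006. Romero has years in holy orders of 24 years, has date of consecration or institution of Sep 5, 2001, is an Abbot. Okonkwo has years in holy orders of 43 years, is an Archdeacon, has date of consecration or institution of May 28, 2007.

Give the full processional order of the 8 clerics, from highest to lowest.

By dignity: Eriksen, Reyes and Leclerc (Bishop); then Vasquez and Romero (Abbot); then Okonkwo (Archdeacon); then Fontaine and Marino (Dean).
Eriksen, Reyes and Leclerc all have years in holy orders 17 years, so the next rule applies.
Among Eriksen, Reyes and Leclerc, by date of consecration or institution (earlier first): Eriksen (Apr 4, 2000) before Reyes (May 10, 2006) before Leclerc (Jun 3, 2006).
Vasquez and Romero both have years in holy orders 24 years, so the next rule applies.
Among Vasquez and Romero, by date of consecration or institution (earlier first): Vasquez (Jan 5, 1994) before Romero (Sep 5, 2001).
Fontaine and Marino both have years in holy orders 40 years, so the next rule applies.
Among Fontaine and Marino, by date of consecration or institution (later first) (reversed rule for this group): Fontaine (Nov 27, 2010) before Marino (Nov 4, 2009).
Full order: Eriksen, Reyes, Leclerc, Vasquez, Romero, Okonkwo, Fontaine, Marino.

Eriksen, Reyes, Leclerc, Vasquez, Romero, Okonkwo, Fontaine, Marino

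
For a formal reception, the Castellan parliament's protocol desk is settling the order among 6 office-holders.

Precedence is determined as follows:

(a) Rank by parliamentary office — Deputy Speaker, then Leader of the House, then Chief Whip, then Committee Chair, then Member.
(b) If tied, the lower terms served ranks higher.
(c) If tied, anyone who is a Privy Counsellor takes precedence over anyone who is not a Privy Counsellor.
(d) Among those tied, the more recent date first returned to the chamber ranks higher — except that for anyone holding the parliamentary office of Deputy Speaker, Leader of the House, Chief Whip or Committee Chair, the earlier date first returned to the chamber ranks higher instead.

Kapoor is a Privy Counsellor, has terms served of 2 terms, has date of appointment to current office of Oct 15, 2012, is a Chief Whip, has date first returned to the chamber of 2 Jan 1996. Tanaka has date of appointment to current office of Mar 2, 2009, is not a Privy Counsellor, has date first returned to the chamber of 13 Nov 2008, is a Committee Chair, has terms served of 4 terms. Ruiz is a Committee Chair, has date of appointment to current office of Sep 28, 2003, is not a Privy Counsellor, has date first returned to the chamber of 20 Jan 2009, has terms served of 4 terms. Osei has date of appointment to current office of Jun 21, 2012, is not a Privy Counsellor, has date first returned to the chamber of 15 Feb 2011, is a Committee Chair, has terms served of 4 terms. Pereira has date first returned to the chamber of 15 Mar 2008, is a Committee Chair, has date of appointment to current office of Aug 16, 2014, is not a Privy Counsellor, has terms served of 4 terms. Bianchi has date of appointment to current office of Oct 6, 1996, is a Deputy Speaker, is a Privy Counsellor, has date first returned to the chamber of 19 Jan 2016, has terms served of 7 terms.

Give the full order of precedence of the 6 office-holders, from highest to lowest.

Bianchi, Kapoor, Pereira, Tanaka, Ruiz, Osei

By parliamentary office: Bianchi (Deputy Speaker); then Kapoor (Chief Whip); then Pereira, Tanaka, Ruiz and Osei (Committee Chair).
Pereira, Tanaka, Ruiz and Osei all have terms served 4 terms, so the next rule applies.
Pereira, Tanaka, Ruiz and Osei are each not a Privy Counsellor, so the next rule applies.
Among Pereira, Tanaka, Ruiz and Osei, by date first returned to the chamber (earlier first) (reversed rule for this group): Pereira (15 Mar 2008) before Tanaka (13 Nov 2008) before Ruiz (20 Jan 2009) before Osei (15 Feb 2011).
Full order: Bianchi, Kapoor, Pereira, Tanaka, Ruiz, Osei.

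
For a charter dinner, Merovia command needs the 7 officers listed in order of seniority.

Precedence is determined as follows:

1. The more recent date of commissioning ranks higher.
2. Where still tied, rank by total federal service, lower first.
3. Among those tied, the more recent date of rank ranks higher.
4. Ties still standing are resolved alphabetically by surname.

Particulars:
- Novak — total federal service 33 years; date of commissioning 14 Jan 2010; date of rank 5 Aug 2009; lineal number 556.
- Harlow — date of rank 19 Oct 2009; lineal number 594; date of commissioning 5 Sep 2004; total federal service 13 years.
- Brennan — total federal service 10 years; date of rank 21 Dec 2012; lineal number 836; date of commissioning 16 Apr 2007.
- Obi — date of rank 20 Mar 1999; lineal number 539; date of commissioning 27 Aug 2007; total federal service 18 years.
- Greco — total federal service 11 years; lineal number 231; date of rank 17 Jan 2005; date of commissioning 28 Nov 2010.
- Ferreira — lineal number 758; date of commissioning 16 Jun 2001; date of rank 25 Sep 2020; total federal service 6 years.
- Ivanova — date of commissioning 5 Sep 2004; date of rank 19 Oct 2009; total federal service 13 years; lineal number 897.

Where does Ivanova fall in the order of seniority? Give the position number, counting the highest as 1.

6

By date of commissioning (later first): Greco (28 Nov 2010); then Novak (14 Jan 2010); then Obi (27 Aug 2007); then Brennan (16 Apr 2007); then Harlow and Ivanova (both 5 Sep 2004); then Ferreira (16 Jun 2001).
Harlow and Ivanova both have total federal service 13 years, so the next rule applies.
Harlow and Ivanova both have date of rank 19 Oct 2009, so the next rule applies.
Among Harlow and Ivanova, alphabetically by surname: Harlow before Ivanova.
Order: Greco, Novak, Obi, Brennan, Harlow, Ivanova, Ferreira. So position 6.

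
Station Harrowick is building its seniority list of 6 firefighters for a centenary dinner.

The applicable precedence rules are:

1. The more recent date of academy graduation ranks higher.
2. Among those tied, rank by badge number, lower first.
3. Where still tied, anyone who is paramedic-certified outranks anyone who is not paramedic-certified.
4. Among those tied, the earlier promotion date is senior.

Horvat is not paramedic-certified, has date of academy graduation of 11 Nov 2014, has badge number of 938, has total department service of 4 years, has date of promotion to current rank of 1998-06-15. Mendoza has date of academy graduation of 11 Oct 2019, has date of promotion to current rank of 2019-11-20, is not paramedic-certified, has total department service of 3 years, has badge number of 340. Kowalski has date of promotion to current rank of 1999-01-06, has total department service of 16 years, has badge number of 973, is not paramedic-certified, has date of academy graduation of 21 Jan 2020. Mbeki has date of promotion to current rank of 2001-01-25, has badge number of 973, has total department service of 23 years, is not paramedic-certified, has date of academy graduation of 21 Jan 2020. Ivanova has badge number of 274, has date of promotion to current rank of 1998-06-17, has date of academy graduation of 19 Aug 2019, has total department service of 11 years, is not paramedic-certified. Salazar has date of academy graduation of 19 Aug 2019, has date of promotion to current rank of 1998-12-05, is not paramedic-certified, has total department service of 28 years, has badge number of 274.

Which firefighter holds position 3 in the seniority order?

Mendoza

By date of academy graduation (later first): Kowalski and Mbeki (both 21 Jan 2020); then Mendoza (11 Oct 2019); then Ivanova and Salazar (both 19 Aug 2019); then Horvat (11 Nov 2014).
Kowalski and Mbeki both have badge number 973, so the next rule applies.
Kowalski and Mbeki are each not paramedic-certified, so the next rule applies.
Among Kowalski and Mbeki, by date of promotion to current rank (earlier first): Kowalski (1999-01-06) before Mbeki (2001-01-25).
Ivanova and Salazar both have badge number 274, so the next rule applies.
Ivanova and Salazar are each not paramedic-certified, so the next rule applies.
Among Ivanova and Salazar, by date of promotion to current rank (earlier first): Ivanova (1998-06-17) before Salazar (1998-12-05).
Order: Kowalski, Mbeki, Mendoza, Ivanova, Salazar, Horvat.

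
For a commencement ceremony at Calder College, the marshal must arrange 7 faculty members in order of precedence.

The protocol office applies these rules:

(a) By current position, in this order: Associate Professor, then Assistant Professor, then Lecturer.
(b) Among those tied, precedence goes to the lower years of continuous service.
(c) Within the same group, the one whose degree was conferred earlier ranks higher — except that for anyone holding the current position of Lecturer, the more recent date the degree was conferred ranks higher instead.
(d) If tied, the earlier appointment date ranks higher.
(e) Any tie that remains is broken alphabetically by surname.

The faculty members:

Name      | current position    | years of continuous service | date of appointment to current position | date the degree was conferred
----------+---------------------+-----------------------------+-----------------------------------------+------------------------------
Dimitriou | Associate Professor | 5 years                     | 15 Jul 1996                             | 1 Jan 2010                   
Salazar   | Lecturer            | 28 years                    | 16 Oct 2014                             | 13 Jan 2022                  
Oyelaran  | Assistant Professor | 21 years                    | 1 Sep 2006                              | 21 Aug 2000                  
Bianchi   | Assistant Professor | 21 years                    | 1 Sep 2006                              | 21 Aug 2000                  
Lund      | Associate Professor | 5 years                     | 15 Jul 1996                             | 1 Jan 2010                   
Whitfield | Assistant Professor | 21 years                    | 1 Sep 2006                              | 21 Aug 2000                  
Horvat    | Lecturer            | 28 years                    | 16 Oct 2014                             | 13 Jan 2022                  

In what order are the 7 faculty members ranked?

Dimitriou, Lund, Bianchi, Oyelaran, Whitfield, Horvat, Salazar

By current position: Dimitriou and Lund (Associate Professor); then Bianchi, Oyelaran and Whitfield (Assistant Professor); then Horvat and Salazar (Lecturer).
Dimitriou and Lund both have years of continuous service 5 years, so the next rule applies.
Dimitriou and Lund both have date the degree was conferred 1 Jan 2010, so the next rule applies.
Dimitriou and Lund both have date of appointment to current position 15 Jul 1996, so the next rule applies.
Among Dimitriou and Lund, alphabetically by surname: Dimitriou before Lund.
Bianchi, Oyelaran and Whitfield all have years of continuous service 21 years, so the next rule applies.
Bianchi, Oyelaran and Whitfield all have date the degree was conferred 21 Aug 2000, so the next rule applies.
Bianchi, Oyelaran and Whitfield all have date of appointment to current position 1 Sep 2006, so the next rule applies.
Among Bianchi, Oyelaran and Whitfield, alphabetically by surname: Bianchi before Oyelaran before Whitfield.
Horvat and Salazar both have years of continuous service 28 years, so the next rule applies.
Horvat and Salazar both have date the degree was conferred 13 Jan 2022, so the next rule applies.
Horvat and Salazar both have date of appointment to current position 16 Oct 2014, so the next rule applies.
Among Horvat and Salazar, alphabetically by surname: Horvat before Salazar.
Full order: Dimitriou, Lund, Bianchi, Oyelaran, Whitfield, Horvat, Salazar.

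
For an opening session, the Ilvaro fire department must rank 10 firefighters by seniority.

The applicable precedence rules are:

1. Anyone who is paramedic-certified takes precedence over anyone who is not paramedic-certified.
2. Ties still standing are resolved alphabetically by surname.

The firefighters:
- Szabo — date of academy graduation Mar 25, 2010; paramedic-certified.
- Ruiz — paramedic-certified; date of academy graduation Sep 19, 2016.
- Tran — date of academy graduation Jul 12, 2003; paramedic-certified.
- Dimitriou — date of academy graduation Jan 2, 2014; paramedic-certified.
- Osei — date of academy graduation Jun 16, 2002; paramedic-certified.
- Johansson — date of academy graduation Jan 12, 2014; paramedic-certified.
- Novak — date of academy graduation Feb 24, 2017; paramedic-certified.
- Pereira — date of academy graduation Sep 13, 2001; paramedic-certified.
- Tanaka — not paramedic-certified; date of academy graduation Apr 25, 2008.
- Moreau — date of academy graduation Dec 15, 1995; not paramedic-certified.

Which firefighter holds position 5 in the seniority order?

By the first rule: Dimitriou, Johansson, Novak, Osei, Pereira, Ruiz, Szabo and Tran (each paramedic-certified); then Moreau and Tanaka (both not paramedic-certified).
Among Dimitriou, Johansson, Novak, Osei, Pereira, Ruiz, Szabo and Tran, alphabetically by surname: Dimitriou before Johansson before Novak before Osei before Pereira before Ruiz before Szabo before Tran.
Among Moreau and Tanaka, alphabetically by surname: Moreau before Tanaka.
Order: Dimitriou, Johansson, Novak, Osei, Pereira, Ruiz, Szabo, Tran, Moreau, Tanaka.

Pereira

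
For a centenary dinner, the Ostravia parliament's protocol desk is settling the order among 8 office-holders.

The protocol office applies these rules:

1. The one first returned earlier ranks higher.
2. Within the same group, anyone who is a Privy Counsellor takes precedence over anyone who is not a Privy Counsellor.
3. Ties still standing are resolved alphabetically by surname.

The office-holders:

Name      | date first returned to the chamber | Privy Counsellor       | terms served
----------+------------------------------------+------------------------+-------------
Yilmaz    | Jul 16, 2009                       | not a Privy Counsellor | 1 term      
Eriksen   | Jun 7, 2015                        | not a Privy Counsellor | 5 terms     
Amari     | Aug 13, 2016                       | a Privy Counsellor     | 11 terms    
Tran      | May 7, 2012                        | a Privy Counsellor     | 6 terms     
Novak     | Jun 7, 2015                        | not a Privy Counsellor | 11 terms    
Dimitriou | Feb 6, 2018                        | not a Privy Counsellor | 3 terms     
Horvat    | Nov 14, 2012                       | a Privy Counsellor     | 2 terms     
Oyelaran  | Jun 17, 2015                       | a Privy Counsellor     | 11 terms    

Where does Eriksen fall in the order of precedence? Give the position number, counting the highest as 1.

4

By date first returned to the chamber (earlier first): Yilmaz (Jul 16, 2009); then Tran (May 7, 2012); then Horvat (Nov 14, 2012); then Eriksen and Novak (both Jun 7, 2015); then Oyelaran (Jun 17, 2015); then Amari (Aug 13, 2016); then Dimitriou (Feb 6, 2018).
Eriksen and Novak are each not a Privy Counsellor, so the next rule applies.
Among Eriksen and Novak, alphabetically by surname: Eriksen before Novak.
Order: Yilmaz, Tran, Horvat, Eriksen, Novak, Oyelaran, Amari, Dimitriou. So position 4.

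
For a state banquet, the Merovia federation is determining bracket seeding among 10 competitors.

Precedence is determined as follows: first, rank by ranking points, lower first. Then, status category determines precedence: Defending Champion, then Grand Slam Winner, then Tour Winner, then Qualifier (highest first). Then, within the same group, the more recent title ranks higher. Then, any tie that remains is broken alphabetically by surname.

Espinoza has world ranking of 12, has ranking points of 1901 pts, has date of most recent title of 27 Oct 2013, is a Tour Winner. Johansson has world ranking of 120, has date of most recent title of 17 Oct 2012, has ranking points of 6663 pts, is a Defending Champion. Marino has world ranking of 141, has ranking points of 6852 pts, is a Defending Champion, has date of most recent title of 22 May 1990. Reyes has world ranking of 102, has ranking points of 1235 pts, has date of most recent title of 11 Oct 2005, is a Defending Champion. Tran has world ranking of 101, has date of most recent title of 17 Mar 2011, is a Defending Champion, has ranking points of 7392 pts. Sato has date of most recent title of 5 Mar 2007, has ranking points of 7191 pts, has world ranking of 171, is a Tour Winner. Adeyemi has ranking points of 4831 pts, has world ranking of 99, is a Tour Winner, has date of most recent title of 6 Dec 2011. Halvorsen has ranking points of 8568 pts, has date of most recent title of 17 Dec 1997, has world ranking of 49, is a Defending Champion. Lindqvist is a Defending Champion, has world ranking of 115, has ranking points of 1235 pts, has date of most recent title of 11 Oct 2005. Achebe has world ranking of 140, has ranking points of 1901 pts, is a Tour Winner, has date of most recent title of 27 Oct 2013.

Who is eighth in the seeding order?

Sato

By ranking points (lower first): Lindqvist and Reyes (both 1235 pts); then Achebe and Espinoza (both 1901 pts); then Adeyemi (4831 pts); then Johansson (6663 pts); then Marino (6852 pts); then Sato (7191 pts); then Tran (7392 pts); then Halvorsen (8568 pts).
Lindqvist and Reyes are each Defending Champion, so the next rule applies.
Lindqvist and Reyes both have date of most recent title 11 Oct 2005, so the next rule applies.
Among Lindqvist and Reyes, alphabetically by surname: Lindqvist before Reyes.
Achebe and Espinoza are each Tour Winner, so the next rule applies.
Achebe and Espinoza both have date of most recent title 27 Oct 2013, so the next rule applies.
Among Achebe and Espinoza, alphabetically by surname: Achebe before Espinoza.
Order: Lindqvist, Reyes, Achebe, Espinoza, Adeyemi, Johansson, Marino, Sato, Tran, Halvorsen.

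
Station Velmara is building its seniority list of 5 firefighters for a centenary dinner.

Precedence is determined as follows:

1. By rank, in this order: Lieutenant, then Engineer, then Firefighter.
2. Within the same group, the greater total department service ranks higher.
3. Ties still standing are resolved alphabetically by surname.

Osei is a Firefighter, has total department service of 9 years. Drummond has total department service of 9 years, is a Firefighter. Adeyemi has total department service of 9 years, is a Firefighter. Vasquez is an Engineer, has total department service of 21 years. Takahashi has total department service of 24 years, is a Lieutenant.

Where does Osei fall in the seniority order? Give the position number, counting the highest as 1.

By rank: Takahashi (Lieutenant); then Vasquez (Engineer); then Adeyemi, Drummond and Osei (Firefighter).
Adeyemi, Drummond and Osei all have total department service 9 years, so the next rule applies.
Among Adeyemi, Drummond and Osei, alphabetically by surname: Adeyemi before Drummond before Osei.
Order: Takahashi, Vasquez, Adeyemi, Drummond, Osei. So position 5.

5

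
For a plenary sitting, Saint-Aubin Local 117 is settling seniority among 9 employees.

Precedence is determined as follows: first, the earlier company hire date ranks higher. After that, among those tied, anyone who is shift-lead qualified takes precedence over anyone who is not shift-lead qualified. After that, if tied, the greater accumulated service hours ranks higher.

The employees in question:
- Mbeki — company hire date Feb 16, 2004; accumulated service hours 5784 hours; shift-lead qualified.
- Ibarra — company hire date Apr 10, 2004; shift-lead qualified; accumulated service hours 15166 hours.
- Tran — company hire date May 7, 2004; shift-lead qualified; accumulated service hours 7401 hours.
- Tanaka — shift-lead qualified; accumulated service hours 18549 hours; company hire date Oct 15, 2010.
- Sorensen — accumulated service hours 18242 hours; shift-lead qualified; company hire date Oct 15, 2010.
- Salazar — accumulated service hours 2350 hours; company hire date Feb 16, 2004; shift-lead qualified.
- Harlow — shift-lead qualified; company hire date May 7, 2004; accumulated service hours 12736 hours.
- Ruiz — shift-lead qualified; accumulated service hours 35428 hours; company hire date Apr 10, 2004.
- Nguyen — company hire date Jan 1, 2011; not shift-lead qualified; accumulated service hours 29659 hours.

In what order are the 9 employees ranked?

Mbeki, Salazar, Ruiz, Ibarra, Harlow, Tran, Tanaka, Sorensen, Nguyen

By company hire date (earlier first): Mbeki and Salazar (both Feb 16, 2004); then Ruiz and Ibarra (both Apr 10, 2004); then Harlow and Tran (both May 7, 2004); then Tanaka and Sorensen (both Oct 15, 2010); then Nguyen (Jan 1, 2011).
Mbeki and Salazar are each shift-lead qualified, so the next rule applies.
Among Mbeki and Salazar, by accumulated service hours (higher first): Mbeki (5784 hours) before Salazar (2350 hours).
Ruiz and Ibarra are each shift-lead qualified, so the next rule applies.
Among Ruiz and Ibarra, by accumulated service hours (higher first): Ruiz (35428 hours) before Ibarra (15166 hours).
Harlow and Tran are each shift-lead qualified, so the next rule applies.
Among Harlow and Tran, by accumulated service hours (higher first): Harlow (12736 hours) before Tran (7401 hours).
Tanaka and Sorensen are each shift-lead qualified, so the next rule applies.
Among Tanaka and Sorensen, by accumulated service hours (higher first): Tanaka (18549 hours) before Sorensen (18242 hours).
Full order: Mbeki, Salazar, Ruiz, Ibarra, Harlow, Tran, Tanaka, Sorensen, Nguyen.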